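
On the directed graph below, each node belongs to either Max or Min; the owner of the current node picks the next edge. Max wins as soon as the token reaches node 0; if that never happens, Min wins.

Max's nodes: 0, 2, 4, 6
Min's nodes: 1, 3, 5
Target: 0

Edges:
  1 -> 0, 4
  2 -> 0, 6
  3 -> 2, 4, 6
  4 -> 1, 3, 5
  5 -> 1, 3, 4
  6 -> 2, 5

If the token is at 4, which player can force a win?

Min

A0 = {0}
A1: add {2} — 2 (Max) has 2→0.
A2: add {6} — 6 (Max) has 6→2.
A3 = A2; e.g. 1 (Min) can still go to 4. Fixed point.
4 never enters the attractor, so Min can avoid the target forever.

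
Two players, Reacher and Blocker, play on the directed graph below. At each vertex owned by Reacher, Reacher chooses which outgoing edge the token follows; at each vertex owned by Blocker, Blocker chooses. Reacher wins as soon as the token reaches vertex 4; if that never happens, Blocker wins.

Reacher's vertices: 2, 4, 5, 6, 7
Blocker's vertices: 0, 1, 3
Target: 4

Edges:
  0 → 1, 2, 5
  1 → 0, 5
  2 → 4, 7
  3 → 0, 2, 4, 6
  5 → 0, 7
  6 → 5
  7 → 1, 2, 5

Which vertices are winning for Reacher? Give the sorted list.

A0 = {4}
A1: add {2} — 2 (Reacher) has 2→4.
A2: add {7} — 7 (Reacher) has 7→2.
A3: add {5} — 5 (Reacher) has 5→7.
A4: add {6} — 6 (Reacher) has 6→5.
A5 = A4; e.g. 0 (Blocker) can still go to 1. Fixed point.
Reacher's winning region = {2, 4, 5, 6, 7}.

2, 4, 5, 6, 7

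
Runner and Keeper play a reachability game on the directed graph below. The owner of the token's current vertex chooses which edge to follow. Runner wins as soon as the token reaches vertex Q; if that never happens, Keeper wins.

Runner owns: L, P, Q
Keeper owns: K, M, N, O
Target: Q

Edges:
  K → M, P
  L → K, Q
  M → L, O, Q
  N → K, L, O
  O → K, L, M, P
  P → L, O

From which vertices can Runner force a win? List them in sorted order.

L, P, Q

A0 = {Q}
A1: add {L} — L (Runner) has L→Q.
A2: add {P} — P (Runner) has P→L.
A3 = A2; e.g. K (Keeper) can still go to M. Fixed point.
Runner's winning region = {L, P, Q}.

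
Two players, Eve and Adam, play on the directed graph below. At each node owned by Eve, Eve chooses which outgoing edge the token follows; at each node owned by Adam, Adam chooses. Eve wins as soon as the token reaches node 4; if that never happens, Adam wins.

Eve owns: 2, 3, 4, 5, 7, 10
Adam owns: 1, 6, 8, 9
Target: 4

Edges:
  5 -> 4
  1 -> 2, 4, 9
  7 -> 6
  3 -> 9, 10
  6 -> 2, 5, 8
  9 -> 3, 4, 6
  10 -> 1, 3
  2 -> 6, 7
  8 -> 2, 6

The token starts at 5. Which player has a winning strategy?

A0 = {4}
A1: add {5} — 5 (Eve) has 5→4.
A2 = A1; e.g. 1 (Adam) can still go to 2. Fixed point.
5 ∈ A1, so Eve can force the target.

Eve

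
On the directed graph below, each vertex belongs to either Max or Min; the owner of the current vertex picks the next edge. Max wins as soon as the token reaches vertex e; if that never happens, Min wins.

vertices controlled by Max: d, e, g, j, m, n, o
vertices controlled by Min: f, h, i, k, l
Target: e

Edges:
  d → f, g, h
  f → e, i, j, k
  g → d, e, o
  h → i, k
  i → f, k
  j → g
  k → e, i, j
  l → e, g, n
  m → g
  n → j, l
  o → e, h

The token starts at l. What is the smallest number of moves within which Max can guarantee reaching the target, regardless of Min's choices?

4

A0 = {e}
A1: add {g, o} — g (Max) has g→e; o (Max) has o→e.
A2: add {d, j, m} — d (Max) has d→g; j (Max) has j→g; m (Max) has m→g.
A3: add {n} — n (Max) has n→j.
A4: add {l} — l (Min): all of {e, g, n} already in.
A5 = A4; e.g. f (Min) can still go to i. Fixed point.
l enters the attractor at level 4, so Max can force the target in 4 moves from there.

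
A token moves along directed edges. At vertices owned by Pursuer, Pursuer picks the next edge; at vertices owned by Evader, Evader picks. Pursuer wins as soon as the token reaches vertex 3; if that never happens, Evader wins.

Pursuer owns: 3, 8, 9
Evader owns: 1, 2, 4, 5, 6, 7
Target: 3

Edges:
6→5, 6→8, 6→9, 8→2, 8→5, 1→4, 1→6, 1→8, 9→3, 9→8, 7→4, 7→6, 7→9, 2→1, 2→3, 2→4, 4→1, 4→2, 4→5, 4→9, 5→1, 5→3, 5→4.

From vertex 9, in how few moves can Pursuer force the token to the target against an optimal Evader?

A0 = {3}
A1: add {9} — 9 (Pursuer) has 9→3.
A2 = A1; e.g. 1 (Evader) can still go to 4. Fixed point.
9 enters the attractor at level 1, so Pursuer can force the target in 1 move from there.

1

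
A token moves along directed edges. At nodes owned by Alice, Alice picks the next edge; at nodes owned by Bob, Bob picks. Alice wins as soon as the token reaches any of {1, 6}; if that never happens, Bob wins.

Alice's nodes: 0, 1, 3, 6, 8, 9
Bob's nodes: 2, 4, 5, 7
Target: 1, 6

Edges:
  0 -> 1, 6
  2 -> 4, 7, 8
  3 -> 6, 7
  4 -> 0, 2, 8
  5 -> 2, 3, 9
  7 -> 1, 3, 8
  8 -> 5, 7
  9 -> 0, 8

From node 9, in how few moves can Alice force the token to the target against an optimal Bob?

A0 = {1, 6}
A1: add {0, 3} — 0 (Alice) has 0→1; 3 (Alice) has 3→6.
A2: add {9} — 9 (Alice) has 9→0.
A3 = A2; e.g. 2 (Bob) can still go to 4. Fixed point.
9 enters the attractor at level 2, so Alice can force the target in 2 moves from there.

2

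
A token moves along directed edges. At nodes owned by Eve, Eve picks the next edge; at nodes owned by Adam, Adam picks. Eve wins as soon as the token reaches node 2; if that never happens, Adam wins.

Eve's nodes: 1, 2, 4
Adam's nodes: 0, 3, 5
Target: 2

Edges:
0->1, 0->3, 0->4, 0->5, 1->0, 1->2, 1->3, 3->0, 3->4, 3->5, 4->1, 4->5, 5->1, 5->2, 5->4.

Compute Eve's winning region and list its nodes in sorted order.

1, 2, 4, 5

A0 = {2}
A1: add {1} — 1 (Eve) has 1→2.
A2: add {4} — 4 (Eve) has 4→1.
A3: add {5} — 5 (Adam): all of {1, 2, 4} already in.
A4 = A3; e.g. 0 (Adam) can still go to 3. Fixed point.
Eve's winning region = {1, 2, 4, 5}.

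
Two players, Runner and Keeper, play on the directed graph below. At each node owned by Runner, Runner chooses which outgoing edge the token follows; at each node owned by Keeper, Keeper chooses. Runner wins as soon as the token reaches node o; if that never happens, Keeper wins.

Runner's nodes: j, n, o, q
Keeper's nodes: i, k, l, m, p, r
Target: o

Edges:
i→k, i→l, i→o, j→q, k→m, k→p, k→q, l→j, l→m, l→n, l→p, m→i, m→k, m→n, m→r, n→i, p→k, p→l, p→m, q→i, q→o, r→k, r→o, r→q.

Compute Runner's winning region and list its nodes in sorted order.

A0 = {o}
A1: add {q} — q (Runner) has q→o.
A2: add {j} — j (Runner) has j→q.
A3 = A2; e.g. i (Keeper) can still go to k. Fixed point.
Runner's winning region = {j, o, q}.

j, o, q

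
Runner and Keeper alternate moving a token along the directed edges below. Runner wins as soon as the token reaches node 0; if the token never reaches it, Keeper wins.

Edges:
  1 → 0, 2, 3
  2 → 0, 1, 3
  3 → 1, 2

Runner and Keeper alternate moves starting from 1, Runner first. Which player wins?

Track states (vertex, player-to-move).
A0 = {(0,Runner), (0,Keeper)}
A1: add {(1,Runner), (2,Runner)}.
(1,Runner) ∈ A1 ⇒ Runner forces the target.

Runner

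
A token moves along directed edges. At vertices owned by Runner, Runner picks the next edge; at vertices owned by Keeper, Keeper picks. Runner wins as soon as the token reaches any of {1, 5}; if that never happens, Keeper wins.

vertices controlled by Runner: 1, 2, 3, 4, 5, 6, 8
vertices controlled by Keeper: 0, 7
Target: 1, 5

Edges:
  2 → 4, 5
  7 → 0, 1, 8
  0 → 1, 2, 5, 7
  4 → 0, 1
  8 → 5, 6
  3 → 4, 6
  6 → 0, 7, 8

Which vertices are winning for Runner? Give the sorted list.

A0 = {1, 5}
A1: add {2, 4, 8} — 2 (Runner) has 2→5; 4 (Runner) has 4→1; 8 (Runner) has 8→5.
A2: add {3, 6} — 3 (Runner) has 3→4; 6 (Runner) has 6→8.
A3 = A2; e.g. 0 (Keeper) can still go to 7. Fixed point.
Runner's winning region = {1, 2, 3, 4, 5, 6, 8}.

1, 2, 3, 4, 5, 6, 8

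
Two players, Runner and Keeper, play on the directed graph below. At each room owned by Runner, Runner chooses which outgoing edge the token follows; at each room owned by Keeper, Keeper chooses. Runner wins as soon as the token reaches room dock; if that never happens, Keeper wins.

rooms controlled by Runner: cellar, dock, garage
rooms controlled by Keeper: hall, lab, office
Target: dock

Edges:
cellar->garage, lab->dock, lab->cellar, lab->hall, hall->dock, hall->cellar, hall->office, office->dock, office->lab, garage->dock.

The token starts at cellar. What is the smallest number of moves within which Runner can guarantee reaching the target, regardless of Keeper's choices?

2

A0 = {dock}
A1: add {garage} — garage (Runner) has garage→dock.
A2: add {cellar} — cellar (Runner) has cellar→garage.
A3 = A2; e.g. lab (Keeper) can still go to hall. Fixed point.
cellar enters the attractor at level 2, so Runner can force the target in 2 moves from there.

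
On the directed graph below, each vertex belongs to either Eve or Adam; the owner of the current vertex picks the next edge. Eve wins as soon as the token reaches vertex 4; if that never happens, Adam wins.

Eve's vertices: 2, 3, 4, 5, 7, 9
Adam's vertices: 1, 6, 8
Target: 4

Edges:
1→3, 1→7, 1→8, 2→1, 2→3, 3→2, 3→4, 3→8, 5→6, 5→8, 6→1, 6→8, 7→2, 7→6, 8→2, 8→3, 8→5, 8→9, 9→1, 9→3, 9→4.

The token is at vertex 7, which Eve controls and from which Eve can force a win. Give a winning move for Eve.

A0 = {4}
A1: add {3, 9} — 3 (Eve) has 3→4; 9 (Eve) has 9→4.
A2: add {2} — 2 (Eve) has 2→3.
A3: add {7} — 7 (Eve) has 7→2.
A4 = A3; e.g. 1 (Adam) can still go to 8. Fixed point.
From 7, successor 2 is in the attractor (rank 2); the other successor 6 is not.

2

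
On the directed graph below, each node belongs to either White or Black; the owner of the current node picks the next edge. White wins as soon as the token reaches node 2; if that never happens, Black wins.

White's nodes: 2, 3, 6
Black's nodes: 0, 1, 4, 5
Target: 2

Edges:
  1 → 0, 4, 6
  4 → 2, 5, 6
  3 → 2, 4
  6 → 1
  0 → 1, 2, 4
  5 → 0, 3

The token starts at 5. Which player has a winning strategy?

Black

A0 = {2}
A1: add {3} — 3 (White) has 3→2.
A2 = A1; e.g. 0 (Black) can still go to 1. Fixed point.
5 never enters the attractor, so Black can avoid the target forever.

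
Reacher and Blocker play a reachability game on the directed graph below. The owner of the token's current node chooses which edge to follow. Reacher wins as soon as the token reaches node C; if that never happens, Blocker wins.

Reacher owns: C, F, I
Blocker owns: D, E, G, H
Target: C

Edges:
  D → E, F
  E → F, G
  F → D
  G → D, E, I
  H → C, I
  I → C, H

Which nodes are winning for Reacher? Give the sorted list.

C, H, I

A0 = {C}
A1: add {I} — I (Reacher) has I→C.
A2: add {H} — H (Blocker): all of {C, I} already in.
A3 = A2; e.g. D (Blocker) can still go to E. Fixed point.
Reacher's winning region = {C, H, I}.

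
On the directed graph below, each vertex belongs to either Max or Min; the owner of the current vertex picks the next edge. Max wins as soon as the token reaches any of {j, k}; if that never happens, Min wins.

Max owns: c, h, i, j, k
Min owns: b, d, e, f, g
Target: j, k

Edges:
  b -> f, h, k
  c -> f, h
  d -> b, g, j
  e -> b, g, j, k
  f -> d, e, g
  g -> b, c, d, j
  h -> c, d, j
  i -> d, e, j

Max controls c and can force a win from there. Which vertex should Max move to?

A0 = {j, k}
A1: add {h, i} — h (Max) has h→j; i (Max) has i→j.
A2: add {c} — c (Max) has c→h.
A3 = A2; e.g. b (Min) can still go to f. Fixed point.
From c, successor h is in the attractor (rank 1); the other successor f is not.

h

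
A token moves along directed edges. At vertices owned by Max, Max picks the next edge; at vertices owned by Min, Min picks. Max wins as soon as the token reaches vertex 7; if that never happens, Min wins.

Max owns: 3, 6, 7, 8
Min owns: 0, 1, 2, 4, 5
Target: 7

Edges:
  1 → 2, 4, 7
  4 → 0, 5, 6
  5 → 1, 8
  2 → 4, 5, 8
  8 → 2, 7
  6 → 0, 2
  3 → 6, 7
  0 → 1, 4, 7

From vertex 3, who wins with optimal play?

Max

A0 = {7}
A1: add {3, 8} — 3 (Max) has 3→7; 8 (Max) has 8→7.
A2 = A1; e.g. 0 (Min) can still go to 1. Fixed point.
3 ∈ A1, so Max can force the target.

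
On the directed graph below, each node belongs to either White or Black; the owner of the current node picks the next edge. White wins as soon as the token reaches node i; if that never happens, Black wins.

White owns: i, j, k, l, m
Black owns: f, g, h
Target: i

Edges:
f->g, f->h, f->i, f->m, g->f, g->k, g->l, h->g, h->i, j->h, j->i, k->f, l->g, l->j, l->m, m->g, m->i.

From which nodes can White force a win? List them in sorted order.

i, j, l, m

A0 = {i}
A1: add {j, m} — j (White) has j→i; m (White) has m→i.
A2: add {l} — l (White) has l→j.
A3 = A2; e.g. f (Black) can still go to g. Fixed point.
White's winning region = {i, j, l, m}.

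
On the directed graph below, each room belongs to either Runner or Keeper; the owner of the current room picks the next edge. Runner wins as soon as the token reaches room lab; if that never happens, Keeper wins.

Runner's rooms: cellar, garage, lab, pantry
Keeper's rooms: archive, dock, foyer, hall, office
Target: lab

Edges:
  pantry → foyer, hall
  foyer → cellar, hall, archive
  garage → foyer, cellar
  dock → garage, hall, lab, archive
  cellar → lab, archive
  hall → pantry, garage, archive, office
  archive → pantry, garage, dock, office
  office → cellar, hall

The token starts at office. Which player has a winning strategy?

A0 = {lab}
A1: add {cellar} — cellar (Runner) has cellar→lab.
A2: add {garage} — garage (Runner) has garage→cellar.
A3 = A2; e.g. pantry (Runner) has no edge into A2. Fixed point.
office never enters the attractor, so Keeper can avoid the target forever.

Keeper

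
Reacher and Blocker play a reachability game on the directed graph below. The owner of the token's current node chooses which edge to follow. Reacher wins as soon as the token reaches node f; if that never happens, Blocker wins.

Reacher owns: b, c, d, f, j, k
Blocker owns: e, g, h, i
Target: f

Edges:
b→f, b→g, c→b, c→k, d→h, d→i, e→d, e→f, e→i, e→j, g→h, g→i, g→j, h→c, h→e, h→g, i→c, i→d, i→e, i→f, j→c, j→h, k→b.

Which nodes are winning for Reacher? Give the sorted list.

b, c, f, j, k

A0 = {f}
A1: add {b} — b (Reacher) has b→f.
A2: add {c, k} — c (Reacher) has c→b; k (Reacher) has k→b.
A3: add {j} — j (Reacher) has j→c.
A4 = A3; e.g. d (Reacher) has no edge into A3. Fixed point.
Reacher's winning region = {b, c, f, j, k}.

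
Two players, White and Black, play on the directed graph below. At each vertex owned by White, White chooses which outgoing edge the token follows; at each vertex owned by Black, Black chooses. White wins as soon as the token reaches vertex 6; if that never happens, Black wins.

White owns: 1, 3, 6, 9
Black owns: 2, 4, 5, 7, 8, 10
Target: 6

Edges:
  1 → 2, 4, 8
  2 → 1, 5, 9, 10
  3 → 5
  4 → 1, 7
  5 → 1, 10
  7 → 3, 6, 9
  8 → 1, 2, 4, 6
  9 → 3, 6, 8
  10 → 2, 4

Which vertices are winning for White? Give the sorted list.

A0 = {6}
A1: add {9} — 9 (White) has 9→6.
A2 = A1; e.g. 1 (White) has no edge into A1. Fixed point.
White's winning region = {6, 9}.

6, 9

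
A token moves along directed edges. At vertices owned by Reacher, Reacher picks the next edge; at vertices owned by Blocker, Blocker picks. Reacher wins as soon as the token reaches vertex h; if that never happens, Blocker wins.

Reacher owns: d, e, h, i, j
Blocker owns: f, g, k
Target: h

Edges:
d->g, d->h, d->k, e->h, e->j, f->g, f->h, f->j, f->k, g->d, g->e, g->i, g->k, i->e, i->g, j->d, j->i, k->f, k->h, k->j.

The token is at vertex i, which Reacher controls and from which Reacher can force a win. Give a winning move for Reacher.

A0 = {h}
A1: add {d, e} — d (Reacher) has d→h; e (Reacher) has e→h.
A2: add {i, j} — i (Reacher) has i→e; j (Reacher) has j→d.
A3 = A2; e.g. f (Blocker) can still go to g. Fixed point.
From i, successor e is in the attractor (rank 1); the other successor g is not.

e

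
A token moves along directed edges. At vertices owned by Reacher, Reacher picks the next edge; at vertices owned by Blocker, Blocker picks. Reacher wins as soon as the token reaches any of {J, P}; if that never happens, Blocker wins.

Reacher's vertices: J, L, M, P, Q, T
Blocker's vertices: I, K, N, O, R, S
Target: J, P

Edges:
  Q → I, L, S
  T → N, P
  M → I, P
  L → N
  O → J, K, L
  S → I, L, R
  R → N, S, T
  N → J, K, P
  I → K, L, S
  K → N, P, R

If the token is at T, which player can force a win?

A0 = {J, P}
A1: add {M, T} — M (Reacher) has M→P; T (Reacher) has T→P.
A2 = A1; e.g. I (Blocker) can still go to K. Fixed point.
T ∈ A1, so Reacher can force the target.

Reacher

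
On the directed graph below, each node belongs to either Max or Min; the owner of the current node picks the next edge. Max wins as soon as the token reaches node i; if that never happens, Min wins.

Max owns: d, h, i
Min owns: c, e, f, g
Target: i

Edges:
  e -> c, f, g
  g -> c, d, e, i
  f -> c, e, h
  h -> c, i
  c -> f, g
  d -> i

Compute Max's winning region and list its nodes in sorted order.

d, h, i

A0 = {i}
A1: add {d, h} — d (Max) has d→i; h (Max) has h→i.
A2 = A1; e.g. c (Min) can still go to f. Fixed point.
Max's winning region = {d, h, i}.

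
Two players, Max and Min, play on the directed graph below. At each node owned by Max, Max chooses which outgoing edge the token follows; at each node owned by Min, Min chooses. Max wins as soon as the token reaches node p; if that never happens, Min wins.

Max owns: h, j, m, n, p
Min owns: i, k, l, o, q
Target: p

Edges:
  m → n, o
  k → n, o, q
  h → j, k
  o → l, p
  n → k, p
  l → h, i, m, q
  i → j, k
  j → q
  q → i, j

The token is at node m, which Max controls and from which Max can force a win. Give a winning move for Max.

A0 = {p}
A1: add {n} — n (Max) has n→p.
A2: add {m} — m (Max) has m→n.
A3 = A2; e.g. h (Max) has no edge into A2. Fixed point.
From m, successor n is in the attractor (rank 1); the other successor o is not.

n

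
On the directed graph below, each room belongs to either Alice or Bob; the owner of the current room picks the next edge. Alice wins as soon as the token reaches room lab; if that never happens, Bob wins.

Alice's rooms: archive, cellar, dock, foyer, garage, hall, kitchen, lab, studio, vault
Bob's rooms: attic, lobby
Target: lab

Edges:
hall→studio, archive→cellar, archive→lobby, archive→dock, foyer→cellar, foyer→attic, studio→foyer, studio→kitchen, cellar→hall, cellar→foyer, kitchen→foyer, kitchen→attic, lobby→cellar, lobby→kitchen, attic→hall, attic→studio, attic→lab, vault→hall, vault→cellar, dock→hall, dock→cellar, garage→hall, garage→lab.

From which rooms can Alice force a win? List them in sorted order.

A0 = {lab}
A1: add {garage} — garage (Alice) has garage→lab.
A2 = A1; e.g. hall (Alice) has no edge into A1. Fixed point.
Alice's winning region = {garage, lab}.

garage, lab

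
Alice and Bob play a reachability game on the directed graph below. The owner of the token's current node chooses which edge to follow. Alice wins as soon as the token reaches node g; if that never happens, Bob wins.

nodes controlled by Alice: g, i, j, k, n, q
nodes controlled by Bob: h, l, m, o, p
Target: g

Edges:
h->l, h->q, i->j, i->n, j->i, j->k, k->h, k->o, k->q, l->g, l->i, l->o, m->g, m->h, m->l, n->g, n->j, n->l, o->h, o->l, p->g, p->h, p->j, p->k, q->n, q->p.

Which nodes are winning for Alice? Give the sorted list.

A0 = {g}
A1: add {n} — n (Alice) has n→g.
A2: add {i, q} — i (Alice) has i→n; q (Alice) has q→n.
A3: add {j, k} — j (Alice) has j→i; k (Alice) has k→q.
A4 = A3; e.g. h (Bob) can still go to l. Fixed point.
Alice's winning region = {g, i, j, k, n, q}.

g, i, j, k, n, q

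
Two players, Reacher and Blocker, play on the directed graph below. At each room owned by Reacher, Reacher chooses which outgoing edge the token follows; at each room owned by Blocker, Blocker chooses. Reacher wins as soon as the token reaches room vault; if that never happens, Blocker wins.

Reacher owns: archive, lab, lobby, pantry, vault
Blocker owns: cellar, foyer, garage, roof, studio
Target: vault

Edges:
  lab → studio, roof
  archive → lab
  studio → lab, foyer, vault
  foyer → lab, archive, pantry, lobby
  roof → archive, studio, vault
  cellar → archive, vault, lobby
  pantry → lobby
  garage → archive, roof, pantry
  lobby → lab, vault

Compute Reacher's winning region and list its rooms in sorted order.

A0 = {vault}
A1: add {lobby} — lobby (Reacher) has lobby→vault.
A2: add {pantry} — pantry (Reacher) has pantry→lobby.
A3 = A2; e.g. lab (Reacher) has no edge into A2. Fixed point.
Reacher's winning region = {lobby, pantry, vault}.

lobby, pantry, vault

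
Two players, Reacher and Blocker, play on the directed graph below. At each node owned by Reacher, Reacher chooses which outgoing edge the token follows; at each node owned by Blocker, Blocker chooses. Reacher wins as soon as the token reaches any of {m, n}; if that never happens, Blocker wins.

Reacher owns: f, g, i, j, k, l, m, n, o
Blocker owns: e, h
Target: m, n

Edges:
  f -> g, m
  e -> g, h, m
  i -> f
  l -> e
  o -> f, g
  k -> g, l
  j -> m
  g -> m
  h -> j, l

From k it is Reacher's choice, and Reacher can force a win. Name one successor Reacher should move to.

g

A0 = {m, n}
A1: add {f, g, j} — f (Reacher) has f→m; g (Reacher) has g→m; j (Reacher) has j→m.
A2: add {i, k, o} — i (Reacher) has i→f; k (Reacher) has k→g; o (Reacher) has o→f.
A3 = A2; e.g. e (Blocker) can still go to h. Fixed point.
From k, successor g is in the attractor (rank 1); the other successor l is not.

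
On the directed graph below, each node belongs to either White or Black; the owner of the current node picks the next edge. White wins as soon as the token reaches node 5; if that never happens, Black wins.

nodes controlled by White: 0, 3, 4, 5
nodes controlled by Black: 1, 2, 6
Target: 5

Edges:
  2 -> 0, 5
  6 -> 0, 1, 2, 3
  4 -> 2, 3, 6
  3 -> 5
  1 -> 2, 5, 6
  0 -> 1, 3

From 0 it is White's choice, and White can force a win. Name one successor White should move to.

3

A0 = {5}
A1: add {3} — 3 (White) has 3→5.
A2: add {0, 4} — 0 (White) has 0→3; 4 (White) has 4→3.
A3: add {2} — 2 (Black): all of {0, 5} already in.
A4 = A3; e.g. 1 (Black) can still go to 6. Fixed point.
From 0, successor 3 is in the attractor (rank 1); the other successor 1 is not.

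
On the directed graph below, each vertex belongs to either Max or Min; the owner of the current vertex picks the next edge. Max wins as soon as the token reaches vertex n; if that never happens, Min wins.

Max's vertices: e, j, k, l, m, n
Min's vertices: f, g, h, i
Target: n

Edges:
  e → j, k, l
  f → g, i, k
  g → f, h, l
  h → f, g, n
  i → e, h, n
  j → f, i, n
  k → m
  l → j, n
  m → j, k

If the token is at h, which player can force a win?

A0 = {n}
A1: add {j, l} — j (Max) has j→n; l (Max) has l→n.
A2: add {e, m} — e (Max) has e→j; m (Max) has m→j.
A3: add {k} — k (Max) has k→m.
A4 = A3; e.g. f (Min) can still go to g. Fixed point.
h never enters the attractor, so Min can avoid the target forever.

Min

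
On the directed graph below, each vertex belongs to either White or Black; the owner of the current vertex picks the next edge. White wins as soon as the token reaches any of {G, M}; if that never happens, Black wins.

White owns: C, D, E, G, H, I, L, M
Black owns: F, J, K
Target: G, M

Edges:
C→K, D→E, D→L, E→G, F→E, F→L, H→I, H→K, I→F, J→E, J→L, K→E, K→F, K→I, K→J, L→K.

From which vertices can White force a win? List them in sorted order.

D, E, G, M

A0 = {G, M}
A1: add {E} — E (White) has E→G.
A2: add {D} — D (White) has D→E.
A3 = A2; e.g. C (White) has no edge into A2. Fixed point.
White's winning region = {D, E, G, M}.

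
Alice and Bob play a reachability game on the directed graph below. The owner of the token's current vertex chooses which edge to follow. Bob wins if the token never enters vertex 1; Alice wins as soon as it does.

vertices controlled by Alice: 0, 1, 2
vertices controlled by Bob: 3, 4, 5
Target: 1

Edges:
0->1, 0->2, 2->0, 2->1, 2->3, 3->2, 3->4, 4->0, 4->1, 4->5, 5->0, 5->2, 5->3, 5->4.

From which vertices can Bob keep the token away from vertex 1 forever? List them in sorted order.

A0 = {1}
A1: add {0, 2} — 0 (Alice) has 0→1; 2 (Alice) has 2→1.
A2 = A1; e.g. 3 (Bob) can still go to 4. Fixed point.
Alice's attractor = {0, 1, 2}; Bob avoids the target exactly from the complement.

3, 4, 5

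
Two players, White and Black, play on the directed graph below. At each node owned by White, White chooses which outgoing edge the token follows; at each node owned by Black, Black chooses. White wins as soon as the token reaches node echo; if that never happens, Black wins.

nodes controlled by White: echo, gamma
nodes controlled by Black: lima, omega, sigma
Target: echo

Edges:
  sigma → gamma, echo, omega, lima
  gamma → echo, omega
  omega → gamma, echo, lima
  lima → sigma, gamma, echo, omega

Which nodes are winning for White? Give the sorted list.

echo, gamma

A0 = {echo}
A1: add {gamma} — gamma (White) has gamma→echo.
A2 = A1; e.g. sigma (Black) can still go to omega. Fixed point.
White's winning region = {echo, gamma}.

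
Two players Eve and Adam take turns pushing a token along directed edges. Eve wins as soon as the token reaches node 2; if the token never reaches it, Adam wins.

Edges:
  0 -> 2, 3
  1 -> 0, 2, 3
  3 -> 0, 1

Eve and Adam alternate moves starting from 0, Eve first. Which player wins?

Eve

Track states (vertex, player-to-move).
A0 = {(2,Eve), (2,Adam)}
A1: add {(0,Eve), (1,Eve)}.
(0,Eve) ∈ A1 ⇒ Eve forces the target.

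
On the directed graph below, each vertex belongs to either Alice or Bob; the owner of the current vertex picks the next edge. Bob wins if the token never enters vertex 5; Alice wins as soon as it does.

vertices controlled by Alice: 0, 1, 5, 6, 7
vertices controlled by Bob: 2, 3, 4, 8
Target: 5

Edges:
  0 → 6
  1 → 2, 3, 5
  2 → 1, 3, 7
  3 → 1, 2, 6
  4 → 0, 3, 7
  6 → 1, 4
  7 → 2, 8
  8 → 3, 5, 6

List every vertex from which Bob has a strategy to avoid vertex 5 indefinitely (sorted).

A0 = {5}
A1: add {1} — 1 (Alice) has 1→5.
A2: add {6} — 6 (Alice) has 6→1.
A3: add {0} — 0 (Alice) has 0→6.
A4 = A3; e.g. 2 (Bob) can still go to 3. Fixed point.
Alice's attractor = {0, 1, 5, 6}; Bob avoids the target exactly from the complement.

2, 3, 4, 7, 8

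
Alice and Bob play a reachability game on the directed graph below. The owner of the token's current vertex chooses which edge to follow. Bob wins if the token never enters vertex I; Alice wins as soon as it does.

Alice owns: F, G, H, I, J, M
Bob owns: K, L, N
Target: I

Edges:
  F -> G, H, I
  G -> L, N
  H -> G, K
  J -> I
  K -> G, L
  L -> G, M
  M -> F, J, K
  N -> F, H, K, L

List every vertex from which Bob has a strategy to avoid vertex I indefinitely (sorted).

G, H, K, L, N

A0 = {I}
A1: add {F, J} — F (Alice) has F→I; J (Alice) has J→I.
A2: add {M} — M (Alice) has M→F.
A3 = A2; e.g. G (Alice) has no edge into A2. Fixed point.
Alice's attractor = {F, I, J, M}; Bob avoids the target exactly from the complement.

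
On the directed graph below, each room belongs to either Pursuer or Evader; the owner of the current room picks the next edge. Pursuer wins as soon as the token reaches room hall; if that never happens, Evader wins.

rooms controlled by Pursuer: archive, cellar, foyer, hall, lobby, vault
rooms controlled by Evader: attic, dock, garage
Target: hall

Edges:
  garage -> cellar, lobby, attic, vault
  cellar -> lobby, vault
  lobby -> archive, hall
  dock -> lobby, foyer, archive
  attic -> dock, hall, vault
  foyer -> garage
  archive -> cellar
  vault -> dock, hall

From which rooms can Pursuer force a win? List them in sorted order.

archive, cellar, hall, lobby, vault

A0 = {hall}
A1: add {lobby, vault} — lobby (Pursuer) has lobby→hall; vault (Pursuer) has vault→hall.
A2: add {cellar} — cellar (Pursuer) has cellar→lobby.
A3: add {archive} — archive (Pursuer) has archive→cellar.
A4 = A3; e.g. garage (Evader) can still go to attic. Fixed point.
Pursuer's winning region = {archive, cellar, hall, lobby, vault}.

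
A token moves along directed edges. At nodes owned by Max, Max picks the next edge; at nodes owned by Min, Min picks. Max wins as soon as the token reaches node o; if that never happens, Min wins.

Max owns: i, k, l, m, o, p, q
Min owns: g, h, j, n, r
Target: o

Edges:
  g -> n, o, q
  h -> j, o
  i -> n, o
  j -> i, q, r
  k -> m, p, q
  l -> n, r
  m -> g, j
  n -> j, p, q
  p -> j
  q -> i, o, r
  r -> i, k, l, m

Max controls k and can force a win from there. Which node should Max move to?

q

A0 = {o}
A1: add {i, q} — i (Max) has i→o; q (Max) has q→o.
A2: add {k} — k (Max) has k→q.
A3 = A2; e.g. g (Min) can still go to n. Fixed point.
From k, successor q is in the attractor (rank 1); the other successors m, p are not.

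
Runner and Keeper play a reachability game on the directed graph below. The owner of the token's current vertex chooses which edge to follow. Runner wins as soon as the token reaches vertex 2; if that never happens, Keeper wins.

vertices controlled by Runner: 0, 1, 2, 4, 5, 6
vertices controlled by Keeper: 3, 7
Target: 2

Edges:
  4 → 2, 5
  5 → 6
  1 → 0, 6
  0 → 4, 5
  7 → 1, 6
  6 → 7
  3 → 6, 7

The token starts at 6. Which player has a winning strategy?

A0 = {2}
A1: add {4} — 4 (Runner) has 4→2.
A2: add {0} — 0 (Runner) has 0→4.
A3: add {1} — 1 (Runner) has 1→0.
A4 = A3; e.g. 3 (Keeper) can still go to 6. Fixed point.
6 never enters the attractor, so Keeper can avoid the target forever.

Keeper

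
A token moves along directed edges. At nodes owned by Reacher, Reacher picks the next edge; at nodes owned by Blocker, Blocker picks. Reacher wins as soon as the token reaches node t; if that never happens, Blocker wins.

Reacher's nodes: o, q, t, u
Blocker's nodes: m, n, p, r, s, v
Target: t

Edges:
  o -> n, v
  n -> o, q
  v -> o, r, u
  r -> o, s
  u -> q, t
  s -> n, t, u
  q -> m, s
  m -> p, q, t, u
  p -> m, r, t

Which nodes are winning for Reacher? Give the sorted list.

t, u

A0 = {t}
A1: add {u} — u (Reacher) has u→t.
A2 = A1; e.g. m (Blocker) can still go to p. Fixed point.
Reacher's winning region = {t, u}.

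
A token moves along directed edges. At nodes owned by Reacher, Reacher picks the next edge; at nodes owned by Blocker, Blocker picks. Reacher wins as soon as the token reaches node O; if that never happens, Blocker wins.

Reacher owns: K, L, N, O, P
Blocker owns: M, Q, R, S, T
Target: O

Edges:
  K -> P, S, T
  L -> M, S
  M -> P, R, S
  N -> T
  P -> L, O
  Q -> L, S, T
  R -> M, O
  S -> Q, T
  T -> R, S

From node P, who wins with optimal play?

Reacher

A0 = {O}
A1: add {P} — P (Reacher) has P→O.
P ∈ A1, so Reacher can force the target.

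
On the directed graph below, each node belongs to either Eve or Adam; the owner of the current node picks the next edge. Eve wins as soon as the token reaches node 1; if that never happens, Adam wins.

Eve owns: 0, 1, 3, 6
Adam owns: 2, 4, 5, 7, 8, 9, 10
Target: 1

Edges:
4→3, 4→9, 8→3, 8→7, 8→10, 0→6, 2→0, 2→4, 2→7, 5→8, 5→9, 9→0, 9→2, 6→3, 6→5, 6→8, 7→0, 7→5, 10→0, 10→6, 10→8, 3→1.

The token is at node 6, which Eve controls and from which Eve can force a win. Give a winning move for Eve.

3

A0 = {1}
A1: add {3} — 3 (Eve) has 3→1.
A2: add {6} — 6 (Eve) has 6→3.
A3: add {0} — 0 (Eve) has 0→6.
A4 = A3; e.g. 2 (Adam) can still go to 4. Fixed point.
From 6, successor 3 is in the attractor (rank 1); the other successors 5, 8 are not.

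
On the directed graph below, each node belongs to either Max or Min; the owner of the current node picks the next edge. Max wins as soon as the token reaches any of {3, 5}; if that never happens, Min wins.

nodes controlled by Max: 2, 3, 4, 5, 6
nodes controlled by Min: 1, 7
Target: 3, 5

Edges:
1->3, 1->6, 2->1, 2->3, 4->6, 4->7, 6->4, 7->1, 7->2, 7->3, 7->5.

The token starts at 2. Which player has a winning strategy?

Max

A0 = {3, 5}
A1: add {2} — 2 (Max) has 2→3.
A2 = A1; e.g. 1 (Min) can still go to 6. Fixed point.
2 ∈ A1, so Max can force the target.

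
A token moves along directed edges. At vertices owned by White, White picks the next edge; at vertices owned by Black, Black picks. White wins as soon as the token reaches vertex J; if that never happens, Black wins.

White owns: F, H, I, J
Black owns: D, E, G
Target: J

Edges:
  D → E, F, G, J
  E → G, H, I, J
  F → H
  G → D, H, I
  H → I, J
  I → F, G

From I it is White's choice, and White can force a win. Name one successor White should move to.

F

A0 = {J}
A1: add {H} — H (White) has H→J.
A2: add {F} — F (White) has F→H.
A3: add {I} — I (White) has I→F.
A4 = A3; e.g. D (Black) can still go to E. Fixed point.
From I, successor F is in the attractor (rank 2); the other successor G is not.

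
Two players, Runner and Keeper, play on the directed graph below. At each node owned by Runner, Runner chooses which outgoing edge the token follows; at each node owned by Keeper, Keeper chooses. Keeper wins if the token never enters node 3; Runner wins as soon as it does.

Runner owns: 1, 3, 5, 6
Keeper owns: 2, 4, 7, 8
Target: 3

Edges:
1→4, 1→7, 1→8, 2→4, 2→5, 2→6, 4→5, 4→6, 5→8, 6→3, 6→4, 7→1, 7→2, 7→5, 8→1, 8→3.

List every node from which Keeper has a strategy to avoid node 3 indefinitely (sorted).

A0 = {3}
A1: add {6} — 6 (Runner) has 6→3.
A2 = A1; e.g. 1 (Runner) has no edge into A1. Fixed point.
Runner's attractor = {3, 6}; Keeper avoids the target exactly from the complement.

1, 2, 4, 5, 7, 8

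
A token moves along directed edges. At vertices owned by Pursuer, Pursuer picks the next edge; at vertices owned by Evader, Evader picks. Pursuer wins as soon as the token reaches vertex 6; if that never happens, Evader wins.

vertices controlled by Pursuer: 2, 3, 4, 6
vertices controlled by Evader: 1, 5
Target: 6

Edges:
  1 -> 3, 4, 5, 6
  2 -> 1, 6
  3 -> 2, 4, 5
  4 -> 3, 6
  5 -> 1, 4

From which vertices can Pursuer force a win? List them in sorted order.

2, 3, 4, 6

A0 = {6}
A1: add {2, 4} — 2 (Pursuer) has 2→6; 4 (Pursuer) has 4→6.
A2: add {3} — 3 (Pursuer) has 3→2.
A3 = A2; e.g. 1 (Evader) can still go to 5. Fixed point.
Pursuer's winning region = {2, 3, 4, 6}.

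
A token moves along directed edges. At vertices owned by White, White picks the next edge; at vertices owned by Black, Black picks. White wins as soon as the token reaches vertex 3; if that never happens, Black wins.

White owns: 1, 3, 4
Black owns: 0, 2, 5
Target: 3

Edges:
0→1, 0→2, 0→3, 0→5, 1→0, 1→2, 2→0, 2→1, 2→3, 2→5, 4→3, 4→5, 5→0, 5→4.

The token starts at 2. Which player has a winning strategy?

A0 = {3}
A1: add {4} — 4 (White) has 4→3.
A2 = A1; e.g. 0 (Black) can still go to 1. Fixed point.
2 never enters the attractor, so Black can avoid the target forever.

Black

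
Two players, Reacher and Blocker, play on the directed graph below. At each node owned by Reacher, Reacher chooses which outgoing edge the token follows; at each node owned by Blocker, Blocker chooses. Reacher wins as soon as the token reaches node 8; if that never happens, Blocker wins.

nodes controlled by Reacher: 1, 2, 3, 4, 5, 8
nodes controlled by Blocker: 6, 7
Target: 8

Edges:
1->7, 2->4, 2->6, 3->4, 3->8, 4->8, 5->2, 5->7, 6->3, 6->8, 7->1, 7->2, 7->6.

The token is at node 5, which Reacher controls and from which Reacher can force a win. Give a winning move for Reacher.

A0 = {8}
A1: add {3, 4} — 3 (Reacher) has 3→8; 4 (Reacher) has 4→8.
A2: add {2, 6} — 2 (Reacher) has 2→4; 6 (Blocker): all of {3, 8} already in.
A3: add {5} — 5 (Reacher) has 5→2.
A4 = A3; e.g. 1 (Reacher) has no edge into A3. Fixed point.
From 5, successor 2 is in the attractor (rank 2); the other successor 7 is not.

2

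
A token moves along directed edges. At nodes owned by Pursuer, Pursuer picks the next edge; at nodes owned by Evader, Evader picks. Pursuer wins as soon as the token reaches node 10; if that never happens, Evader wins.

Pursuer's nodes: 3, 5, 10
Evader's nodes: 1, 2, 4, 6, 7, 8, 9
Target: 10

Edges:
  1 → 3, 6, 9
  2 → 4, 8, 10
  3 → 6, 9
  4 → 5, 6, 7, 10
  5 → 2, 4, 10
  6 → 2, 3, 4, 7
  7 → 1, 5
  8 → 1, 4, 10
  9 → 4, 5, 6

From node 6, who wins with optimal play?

Evader

A0 = {10}
A1: add {5} — 5 (Pursuer) has 5→10.
A2 = A1; e.g. 1 (Evader) can still go to 3. Fixed point.
6 never enters the attractor, so Evader can avoid the target forever.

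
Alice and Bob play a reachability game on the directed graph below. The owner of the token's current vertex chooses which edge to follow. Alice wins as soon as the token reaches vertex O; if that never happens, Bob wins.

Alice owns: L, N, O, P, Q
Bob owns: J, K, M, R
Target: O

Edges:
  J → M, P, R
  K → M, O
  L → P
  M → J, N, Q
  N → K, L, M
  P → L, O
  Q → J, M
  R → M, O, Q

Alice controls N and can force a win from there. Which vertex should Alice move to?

A0 = {O}
A1: add {P} — P (Alice) has P→O.
A2: add {L} — L (Alice) has L→P.
A3: add {N} — N (Alice) has N→L.
A4 = A3; e.g. J (Bob) can still go to M. Fixed point.
From N, successor L is in the attractor (rank 2); the other successors K, M are not.

L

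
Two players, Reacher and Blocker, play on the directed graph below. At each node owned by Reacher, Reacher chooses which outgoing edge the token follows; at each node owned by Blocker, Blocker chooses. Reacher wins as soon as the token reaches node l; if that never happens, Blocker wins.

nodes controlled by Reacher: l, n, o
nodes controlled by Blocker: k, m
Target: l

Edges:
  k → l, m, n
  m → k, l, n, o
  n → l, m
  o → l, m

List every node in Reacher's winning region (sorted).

A0 = {l}
A1: add {n, o} — n (Reacher) has n→l; o (Reacher) has o→l.
A2 = A1; e.g. k (Blocker) can still go to m. Fixed point.
Reacher's winning region = {l, n, o}.

l, n, o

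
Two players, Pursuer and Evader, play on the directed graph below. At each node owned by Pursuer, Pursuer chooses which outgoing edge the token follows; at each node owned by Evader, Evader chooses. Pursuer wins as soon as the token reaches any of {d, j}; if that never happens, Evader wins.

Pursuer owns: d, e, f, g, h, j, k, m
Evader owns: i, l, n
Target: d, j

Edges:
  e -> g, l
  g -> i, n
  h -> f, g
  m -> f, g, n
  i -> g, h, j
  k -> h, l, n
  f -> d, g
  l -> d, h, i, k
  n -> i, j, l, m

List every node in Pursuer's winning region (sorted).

A0 = {d, j}
A1: add {f} — f (Pursuer) has f→d.
A2: add {h, m} — h (Pursuer) has h→f; m (Pursuer) has m→f.
A3: add {k} — k (Pursuer) has k→h.
A4 = A3; e.g. e (Pursuer) has no edge into A3. Fixed point.
Pursuer's winning region = {d, f, h, j, k, m}.

d, f, h, j, k, m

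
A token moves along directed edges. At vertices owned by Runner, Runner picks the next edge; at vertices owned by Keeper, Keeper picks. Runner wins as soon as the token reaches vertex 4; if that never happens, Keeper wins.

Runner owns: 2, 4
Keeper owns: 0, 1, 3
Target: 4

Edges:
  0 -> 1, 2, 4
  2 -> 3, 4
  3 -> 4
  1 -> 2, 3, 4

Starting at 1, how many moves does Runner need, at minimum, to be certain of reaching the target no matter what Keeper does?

2

A0 = {4}
A1: add {2, 3} — 2 (Runner) has 2→4; 3 (Keeper): all of {4} already in.
A2: add {1} — 1 (Keeper): all of {2, 3, 4} already in.
1 enters the attractor at level 2, so Runner can force the target in 2 moves from there.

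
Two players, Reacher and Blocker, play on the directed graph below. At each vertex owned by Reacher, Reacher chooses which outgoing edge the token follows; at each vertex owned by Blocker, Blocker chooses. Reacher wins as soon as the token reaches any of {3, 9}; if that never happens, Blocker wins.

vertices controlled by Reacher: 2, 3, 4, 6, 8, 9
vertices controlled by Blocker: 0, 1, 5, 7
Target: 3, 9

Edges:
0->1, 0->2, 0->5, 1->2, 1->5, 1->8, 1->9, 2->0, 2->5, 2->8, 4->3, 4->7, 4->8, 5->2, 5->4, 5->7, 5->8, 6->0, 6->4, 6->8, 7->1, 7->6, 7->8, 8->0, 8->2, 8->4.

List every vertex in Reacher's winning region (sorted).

A0 = {3, 9}
A1: add {4} — 4 (Reacher) has 4→3.
A2: add {6, 8} — 6 (Reacher) has 6→4; 8 (Reacher) has 8→4.
A3: add {2} — 2 (Reacher) has 2→8.
A4 = A3; e.g. 0 (Blocker) can still go to 1. Fixed point.
Reacher's winning region = {2, 3, 4, 6, 8, 9}.

2, 3, 4, 6, 8, 9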